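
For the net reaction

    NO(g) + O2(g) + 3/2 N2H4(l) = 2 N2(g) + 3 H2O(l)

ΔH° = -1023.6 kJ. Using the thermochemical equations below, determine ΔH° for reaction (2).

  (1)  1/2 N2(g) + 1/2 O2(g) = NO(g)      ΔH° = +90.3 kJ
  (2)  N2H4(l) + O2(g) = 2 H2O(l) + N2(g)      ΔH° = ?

(1) reversed: -90.3 kJ
(2) × 3/2: contributes 3/2·x
-1023.6 = (-90.3) + 3/2·x
x = (-1023.6 − (-90.3)) / (3/2) = -622.2 kJ

ΔH° = -622.2 kJ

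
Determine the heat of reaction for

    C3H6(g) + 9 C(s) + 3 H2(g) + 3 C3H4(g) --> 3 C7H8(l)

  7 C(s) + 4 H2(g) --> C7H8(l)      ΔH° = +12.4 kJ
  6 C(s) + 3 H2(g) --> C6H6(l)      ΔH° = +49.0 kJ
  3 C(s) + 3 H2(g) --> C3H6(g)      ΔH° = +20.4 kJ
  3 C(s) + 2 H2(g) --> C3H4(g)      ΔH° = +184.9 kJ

equation 1 × 3: (3)·(+12.4) = +37.2 kJ
equation 2: not needed.
equation 3 reversed: -20.4 kJ
equation 4 reversed and × 3: (-3)·(+184.9) = -554.7 kJ
Combining the equations, ΔH° = (+37.2) + (-20.4) + (-554.7) = -537.9 kJ

ΔH° = -537.9 kJ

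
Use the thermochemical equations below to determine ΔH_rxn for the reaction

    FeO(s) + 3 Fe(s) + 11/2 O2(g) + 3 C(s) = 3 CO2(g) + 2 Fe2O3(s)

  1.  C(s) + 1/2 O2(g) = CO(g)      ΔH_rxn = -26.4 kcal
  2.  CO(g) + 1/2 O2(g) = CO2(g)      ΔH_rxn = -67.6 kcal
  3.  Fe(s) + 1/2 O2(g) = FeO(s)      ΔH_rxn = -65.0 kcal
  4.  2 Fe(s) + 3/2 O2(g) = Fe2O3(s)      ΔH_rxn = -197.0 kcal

eq. 1 × 3 (×3 to match 3 C(s) in the target): (3)·(-26.4) = -79.2 kcal
eq. 2 × 3 (×3 to match 3 CO2(g) in the target): (3)·(-67.6) = -202.8 kcal
eq. 3 reversed (FeO(s) must end up as a reactant): +65.0 kcal
eq. 4 × 2 (scale by 2 for the 2 Fe2O3(s)): (2)·(-197.0) = -394.0 kcal
Since enthalpy is a state function, ΔH_rxn = (3)·(-26.4) + (3)·(-67.6) + (-1)·(-65.0) + (2)·(-197.0) = -611.0 kcal

ΔH_rxn = -611.0 kcal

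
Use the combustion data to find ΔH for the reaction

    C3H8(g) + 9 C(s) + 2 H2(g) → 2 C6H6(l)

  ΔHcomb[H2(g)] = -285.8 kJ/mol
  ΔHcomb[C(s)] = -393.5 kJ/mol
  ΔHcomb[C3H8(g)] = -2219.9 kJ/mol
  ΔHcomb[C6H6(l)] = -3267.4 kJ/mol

With combustion enthalpies, reactants minus products:
= [1·(-2219.9) + 9·(-393.5) + 2·(-285.8)] − [2·(-3267.4)]
= 201.8 kJ/mol

ΔH = 201.8 kJ/mol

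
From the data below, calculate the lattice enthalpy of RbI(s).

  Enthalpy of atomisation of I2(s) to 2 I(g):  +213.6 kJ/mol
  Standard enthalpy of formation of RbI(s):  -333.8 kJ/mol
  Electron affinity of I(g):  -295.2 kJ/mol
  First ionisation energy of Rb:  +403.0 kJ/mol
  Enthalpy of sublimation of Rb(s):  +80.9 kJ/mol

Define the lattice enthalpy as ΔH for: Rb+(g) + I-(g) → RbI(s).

U = -629.3 kJ/mol

ΔHf° = 1·ΔHsub + 1·(ΣIE) + 1/2·D(I2) + 1·EA + U
-333.8 = 1·(+80.9) + 1·(+403.0) + 1/2·(+213.6) + 1·(-295.2) + U
U = -333.8 − (+295.5) = -629.3 kJ/mol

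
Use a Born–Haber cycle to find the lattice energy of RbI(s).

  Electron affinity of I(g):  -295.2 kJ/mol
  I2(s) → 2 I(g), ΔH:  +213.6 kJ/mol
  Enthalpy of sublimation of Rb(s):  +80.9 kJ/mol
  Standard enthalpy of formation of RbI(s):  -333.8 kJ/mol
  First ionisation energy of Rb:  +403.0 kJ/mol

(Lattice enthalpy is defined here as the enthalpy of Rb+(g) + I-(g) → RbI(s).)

ΔHf° = 1·ΔHsub + 1·(ΣIE) + 1/2·D(I2) + 1·EA + U
-333.8 = 1·(+80.9) + 1·(+403.0) + 1/2·(+213.6) + 1·(-295.2) + U
U = -333.8 − (+295.5) = -629.3 kJ/mol

U = -629.3 kJ/mol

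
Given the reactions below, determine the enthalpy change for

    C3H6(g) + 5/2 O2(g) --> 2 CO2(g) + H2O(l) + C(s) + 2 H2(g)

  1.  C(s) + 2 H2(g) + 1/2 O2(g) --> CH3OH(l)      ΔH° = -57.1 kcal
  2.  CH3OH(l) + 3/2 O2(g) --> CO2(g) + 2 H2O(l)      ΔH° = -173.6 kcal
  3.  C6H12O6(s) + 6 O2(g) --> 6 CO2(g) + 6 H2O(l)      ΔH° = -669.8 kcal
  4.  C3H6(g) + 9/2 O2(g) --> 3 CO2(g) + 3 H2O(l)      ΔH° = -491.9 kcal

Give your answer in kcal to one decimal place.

eq. 1 reversed: +57.1 kcal
eq. 2 reversed: +173.6 kcal
eq. 3: not needed.
eq. 4 as written: -491.9 kcal
Summing the manipulated equations, ΔH° = (+57.1) + (+173.6) + (-491.9) = -261.2 kcal

ΔH° = -261.2 kcal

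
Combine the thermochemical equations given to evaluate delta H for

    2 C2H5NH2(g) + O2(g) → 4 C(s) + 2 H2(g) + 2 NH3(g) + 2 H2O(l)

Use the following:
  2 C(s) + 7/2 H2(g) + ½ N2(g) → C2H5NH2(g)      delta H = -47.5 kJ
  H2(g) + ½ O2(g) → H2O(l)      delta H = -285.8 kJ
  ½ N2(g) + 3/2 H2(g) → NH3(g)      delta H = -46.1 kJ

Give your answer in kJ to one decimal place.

equation 1 reversed and × 2 (C2H5NH2(g) must end up as a reactant; ×2 to match 2 C2H5NH2(g) in the target): (-2)·(-47.5) = +95.0 kJ
equation 2 × 2 (×2 to match 2 H2O(l) in the target): (2)·(-285.8) = -571.6 kJ
equation 3 × 2 (×2 to match 2 NH3(g) in the target): (2)·(-46.1) = -92.2 kJ
Summing the manipulated equations, delta H = (+95.0) + (-571.6) + (-92.2) = -568.8 kJ

delta H = -568.8 kJ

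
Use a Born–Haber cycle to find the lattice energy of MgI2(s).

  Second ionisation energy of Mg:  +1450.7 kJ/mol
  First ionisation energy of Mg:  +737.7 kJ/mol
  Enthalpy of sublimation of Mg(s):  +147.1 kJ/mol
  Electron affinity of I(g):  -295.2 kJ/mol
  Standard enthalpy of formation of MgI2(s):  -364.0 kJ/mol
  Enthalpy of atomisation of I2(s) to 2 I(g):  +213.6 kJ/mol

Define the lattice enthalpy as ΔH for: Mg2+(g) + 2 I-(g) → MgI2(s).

U = -2322.7 kJ/mol

ΔHf° = 1·ΔHsub + 1·(ΣIE) + 1·D(I2) + 2·EA + U
-364.0 = 1·(+147.1) + 1·(+2188.4) + 1·(+213.6) + 2·(-295.2) + U
U = -364.0 − (+1958.7) = -2322.7 kJ/mol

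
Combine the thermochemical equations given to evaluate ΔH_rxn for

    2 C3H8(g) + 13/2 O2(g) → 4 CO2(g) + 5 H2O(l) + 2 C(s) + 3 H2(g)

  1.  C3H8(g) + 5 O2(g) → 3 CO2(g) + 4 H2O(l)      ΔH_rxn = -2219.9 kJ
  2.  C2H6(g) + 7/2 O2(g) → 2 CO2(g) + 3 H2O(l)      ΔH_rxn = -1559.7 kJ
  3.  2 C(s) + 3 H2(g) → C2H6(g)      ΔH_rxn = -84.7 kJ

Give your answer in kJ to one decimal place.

eq. 1 × 2: (2)·(-2219.9) = -4439.8 kJ
eq. 2 reversed: +1559.7 kJ
eq. 3 reversed: +84.7 kJ
ΔH_rxn = (-4439.8) + (+1559.7) + (+84.7) = -2795.4 kJ

ΔH_rxn = -2795.4 kJ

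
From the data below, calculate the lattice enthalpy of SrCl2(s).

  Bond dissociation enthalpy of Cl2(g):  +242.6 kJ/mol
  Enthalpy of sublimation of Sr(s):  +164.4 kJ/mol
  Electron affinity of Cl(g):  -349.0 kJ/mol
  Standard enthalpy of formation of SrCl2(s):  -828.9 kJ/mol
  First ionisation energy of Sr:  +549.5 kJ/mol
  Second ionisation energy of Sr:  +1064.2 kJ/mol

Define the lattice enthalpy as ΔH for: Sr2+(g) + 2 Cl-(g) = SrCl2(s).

U = -2151.6 kJ/mol

ΔHf° = 1·ΔHsub + 1·(ΣIE) + 1·D(Cl2) + 2·EA + U
-828.9 = 1·(+164.4) + 1·(+1613.7) + 1·(+242.6) + 2·(-349.0) + U
U = -828.9 − (+1322.7) = -2151.6 kJ/mol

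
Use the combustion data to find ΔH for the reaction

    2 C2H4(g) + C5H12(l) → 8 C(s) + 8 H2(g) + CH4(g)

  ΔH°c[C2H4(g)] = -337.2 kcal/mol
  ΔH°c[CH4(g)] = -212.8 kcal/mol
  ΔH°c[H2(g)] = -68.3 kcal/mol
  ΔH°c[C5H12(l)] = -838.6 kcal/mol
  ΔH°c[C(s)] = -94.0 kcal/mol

ΔH = -1.8 kcal/mol

Using ΔH = Σ nΔHc°(reactants) − Σ nΔHc°(products):
= [2·(-337.2) + 1·(-838.6)] − [8·(-94.0) + 8·(-68.3) + 1·(-212.8)]
= -1.8 kcal/mol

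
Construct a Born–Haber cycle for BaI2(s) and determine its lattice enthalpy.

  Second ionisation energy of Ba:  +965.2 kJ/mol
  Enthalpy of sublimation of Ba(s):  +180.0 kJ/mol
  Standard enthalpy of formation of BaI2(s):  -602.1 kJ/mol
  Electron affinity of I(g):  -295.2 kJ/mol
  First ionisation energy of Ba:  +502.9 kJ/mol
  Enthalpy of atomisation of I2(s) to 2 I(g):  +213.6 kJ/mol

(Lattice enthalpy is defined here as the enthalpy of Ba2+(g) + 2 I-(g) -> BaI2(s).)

U = -1873.4 kJ/mol

ΔHf° = 1·ΔHsub + 1·(ΣIE) + 1·D(I2) + 2·EA + U
-602.1 = 1·(+180.0) + 1·(+1468.1) + 1·(+213.6) + 2·(-295.2) + U
U = -602.1 − (+1271.3) = -1873.4 kJ/mol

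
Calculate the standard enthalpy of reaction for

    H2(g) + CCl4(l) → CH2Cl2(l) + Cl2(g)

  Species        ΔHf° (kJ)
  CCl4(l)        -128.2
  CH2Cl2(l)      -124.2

Products: 1·(-124.2) + 1·(+0.0) = -124.2
Reactants: 1·(+0.0) + 1·(-128.2) = -128.2
ΔH° = (-124.2) − (-128.2) = 4.0 kJ

ΔH° = 4.0 kJ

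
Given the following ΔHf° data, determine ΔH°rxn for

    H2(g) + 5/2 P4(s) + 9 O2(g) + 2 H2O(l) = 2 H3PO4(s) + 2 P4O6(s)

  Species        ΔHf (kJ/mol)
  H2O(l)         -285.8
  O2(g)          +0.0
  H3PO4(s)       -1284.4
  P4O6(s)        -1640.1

Products: 2·(-1284.4) + 2·(-1640.1) = -5849.0
Reactants: 1·(+0.0) + 5/2·(+0.0) + 9·(+0.0) + 2·(-285.8) = -571.6
ΔH°rxn = (-5849.0) − (-571.6) = -5277.4 kJ/mol

ΔH°rxn = -5277.4 kJ/mol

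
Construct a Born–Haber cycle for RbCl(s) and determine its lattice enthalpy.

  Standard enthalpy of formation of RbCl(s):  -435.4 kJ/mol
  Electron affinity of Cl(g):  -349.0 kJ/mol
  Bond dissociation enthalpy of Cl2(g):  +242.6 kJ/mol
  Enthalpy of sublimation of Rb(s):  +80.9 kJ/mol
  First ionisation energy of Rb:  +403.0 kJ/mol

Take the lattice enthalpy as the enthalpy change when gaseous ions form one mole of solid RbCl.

U = -691.6 kJ/mol

ΔHf° = 1·ΔHsub + 1·(ΣIE) + 1/2·D(Cl2) + 1·EA + U
-435.4 = 1·(+80.9) + 1·(+403.0) + 1/2·(+242.6) + 1·(-349.0) + U
U = -435.4 − (+256.2) = -691.6 kJ/mol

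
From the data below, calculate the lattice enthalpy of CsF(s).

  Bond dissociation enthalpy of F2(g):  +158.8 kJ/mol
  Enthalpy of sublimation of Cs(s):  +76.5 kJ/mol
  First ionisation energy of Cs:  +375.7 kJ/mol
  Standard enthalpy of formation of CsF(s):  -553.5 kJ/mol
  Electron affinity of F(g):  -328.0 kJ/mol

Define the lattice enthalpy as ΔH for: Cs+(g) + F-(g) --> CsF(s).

U = -757.1 kJ/mol

ΔHf° = 1·ΔHsub + 1·(ΣIE) + 1/2·D(F2) + 1·EA + U
-553.5 = 1·(+76.5) + 1·(+375.7) + 1/2·(+158.8) + 1·(-328.0) + U
U = -553.5 − (+203.6) = -757.1 kJ/mol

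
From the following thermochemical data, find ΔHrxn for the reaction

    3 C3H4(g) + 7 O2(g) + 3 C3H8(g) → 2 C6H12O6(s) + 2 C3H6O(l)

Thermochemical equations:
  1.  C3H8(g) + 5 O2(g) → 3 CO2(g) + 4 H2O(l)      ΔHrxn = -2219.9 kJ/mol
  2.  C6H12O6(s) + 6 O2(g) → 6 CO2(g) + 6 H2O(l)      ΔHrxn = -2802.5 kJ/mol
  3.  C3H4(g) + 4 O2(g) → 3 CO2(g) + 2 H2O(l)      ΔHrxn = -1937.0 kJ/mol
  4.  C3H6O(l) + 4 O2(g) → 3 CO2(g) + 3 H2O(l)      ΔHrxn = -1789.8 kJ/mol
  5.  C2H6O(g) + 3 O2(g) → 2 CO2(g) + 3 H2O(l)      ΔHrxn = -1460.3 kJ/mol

eq. 1 × 3 (scale by 3 for the 3 C3H8(g)): (3)·(-2219.9) = -6659.7 kJ/mol
eq. 2 reversed and × 2 (reverse to put C6H12O6(s) on the product side; ×2 to match 2 C6H12O6(s) in the target): (-2)·(-2802.5) = +5605.0 kJ/mol
eq. 3 × 3 (scale by 3 for the 3 C3H4(g)): (3)·(-1937.0) = -5811.0 kJ/mol
eq. 4 reversed and × 2 (reverse to put C3H6O(l) on the product side; ×2 to match 2 C3H6O(l) in the target): (-2)·(-1789.8) = +3579.6 kJ/mol
eq. 5: not needed (C2H6O(g) appears nowhere else).
Combining the equations, ΔHrxn = (-6659.7) + (+5605.0) + (-5811.0) + (+3579.6) = -3286.1 kJ/mol

ΔHrxn = -3286.1 kJ/mol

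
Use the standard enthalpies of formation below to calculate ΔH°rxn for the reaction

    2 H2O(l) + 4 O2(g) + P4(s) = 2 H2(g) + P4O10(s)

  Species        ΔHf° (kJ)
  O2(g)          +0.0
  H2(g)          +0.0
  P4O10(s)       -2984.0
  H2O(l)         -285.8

Products: 2·(+0.0) + 1·(-2984.0) = -2984.0
Reactants: 2·(-285.8) + 4·(+0.0) + 1·(+0.0) = -571.6
ΔH°rxn = (-2984.0) − (-571.6) = -2412.4 kJ

ΔH°rxn = -2412.4 kJ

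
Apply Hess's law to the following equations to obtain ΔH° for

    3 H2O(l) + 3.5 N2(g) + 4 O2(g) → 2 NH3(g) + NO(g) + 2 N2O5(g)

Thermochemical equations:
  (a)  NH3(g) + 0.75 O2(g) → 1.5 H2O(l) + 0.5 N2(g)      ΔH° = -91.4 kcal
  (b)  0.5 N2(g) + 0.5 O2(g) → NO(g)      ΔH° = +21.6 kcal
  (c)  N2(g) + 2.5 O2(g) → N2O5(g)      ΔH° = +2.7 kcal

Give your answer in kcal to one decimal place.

ΔH° = 209.8 kcal

(a) reversed and × 2 (NH3(g) must end up as a product; scale by 2 for the 2 NH3(g)): (-2)·(-91.4) = +182.8 kcal
(b) as written (NO(g) already on the product side): +21.6 kcal
(c) × 2 (scale by 2 for the 2 N2O5(g)): (2)·(+2.7) = +5.4 kcal
By Hess's law, ΔH° = (-2)·(-91.4) + (1)·(+21.6) + (2)·(+2.7) = 209.8 kcal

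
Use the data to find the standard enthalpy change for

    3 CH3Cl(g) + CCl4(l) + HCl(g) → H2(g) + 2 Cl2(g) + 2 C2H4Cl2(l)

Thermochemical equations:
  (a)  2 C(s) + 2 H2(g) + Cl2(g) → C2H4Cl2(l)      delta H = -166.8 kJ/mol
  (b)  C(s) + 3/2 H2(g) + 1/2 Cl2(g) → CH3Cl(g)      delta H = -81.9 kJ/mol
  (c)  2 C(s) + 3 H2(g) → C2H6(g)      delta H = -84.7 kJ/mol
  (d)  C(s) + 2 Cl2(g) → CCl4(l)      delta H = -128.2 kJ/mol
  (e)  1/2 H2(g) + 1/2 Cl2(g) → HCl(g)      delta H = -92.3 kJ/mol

delta H = 132.6 kJ/mol

(a) × 2 (scale by 2 for the 2 C2H4Cl2(l)): (2)·(-166.8) = -333.6 kJ/mol
(b) reversed and × 3 (CH3Cl(g) must end up as a reactant; ×3 to match 3 CH3Cl(g) in the target): (-3)·(-81.9) = +245.7 kJ/mol
(c): not needed (C2H6(g) appears nowhere else).
(d) reversed (reverse to put CCl4(l) on the reactant side): +128.2 kJ/mol
(e) reversed (reverse to put HCl(g) on the reactant side): +92.3 kJ/mol
Since enthalpy is a state function, delta H = (-333.6) + (+245.7) + (+128.2) + (+92.3) = 132.6 kJ/mol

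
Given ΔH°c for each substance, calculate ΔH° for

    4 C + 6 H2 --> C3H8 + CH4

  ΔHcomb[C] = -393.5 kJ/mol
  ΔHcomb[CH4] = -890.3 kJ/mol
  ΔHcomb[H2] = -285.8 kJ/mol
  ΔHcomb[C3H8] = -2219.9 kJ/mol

ΔH° = -178.6 kJ/mol

Using ΔH = Σ nΔHc°(reactants) − Σ nΔHc°(products):
= [4·(-393.5) + 6·(-285.8)] − [1·(-2219.9) + 1·(-890.3)]
= -178.6 kJ/mol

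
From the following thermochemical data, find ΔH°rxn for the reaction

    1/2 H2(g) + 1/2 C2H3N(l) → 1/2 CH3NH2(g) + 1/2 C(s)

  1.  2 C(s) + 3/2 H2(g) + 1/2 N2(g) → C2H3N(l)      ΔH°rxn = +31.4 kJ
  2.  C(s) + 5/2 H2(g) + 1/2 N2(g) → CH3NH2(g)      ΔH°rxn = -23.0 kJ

eq. 1 reversed and × 1/2 (reverse to put C2H3N(l) on the reactant side; scale by 1/2 for the 1/2 C2H3N(l)): (-1/2)·(+31.4) = -15.7 kJ
eq. 2 × 1/2 (scale by 1/2 for the 1/2 CH3NH2(g)): (1/2)·(-23.0) = -11.5 kJ
Since enthalpy is a state function, ΔH°rxn = (-15.7) + (-11.5) = -27.2 kJ

ΔH°rxn = -27.2 kJ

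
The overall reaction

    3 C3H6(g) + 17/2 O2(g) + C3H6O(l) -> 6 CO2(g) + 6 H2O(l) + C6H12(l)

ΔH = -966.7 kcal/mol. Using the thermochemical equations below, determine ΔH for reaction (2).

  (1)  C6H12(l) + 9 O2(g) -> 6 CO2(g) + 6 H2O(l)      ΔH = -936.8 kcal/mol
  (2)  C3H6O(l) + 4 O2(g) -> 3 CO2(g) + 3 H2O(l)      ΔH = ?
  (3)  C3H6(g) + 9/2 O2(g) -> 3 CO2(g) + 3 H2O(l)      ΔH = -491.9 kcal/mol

(1) reversed: +936.8 kcal/mol
(2) as written: contributes x
(3) × 3: (3)·(-491.9) = -1475.7 kcal/mol
-966.7 = (+936.8) + (-1475.7) + x
x = (-966.7 − (-538.9)) / (1) = -427.8 kcal/mol

ΔH = -427.8 kcal/mol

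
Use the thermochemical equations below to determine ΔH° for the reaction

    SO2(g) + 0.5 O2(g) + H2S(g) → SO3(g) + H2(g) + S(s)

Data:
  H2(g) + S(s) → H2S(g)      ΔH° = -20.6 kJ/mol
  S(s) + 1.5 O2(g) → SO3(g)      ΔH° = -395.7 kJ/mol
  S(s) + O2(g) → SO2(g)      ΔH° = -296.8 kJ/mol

ΔH° = -78.3 kJ/mol

equation 1 reversed (H2S(g) must end up as a reactant): +20.6 kJ/mol
equation 2 as written (SO3(g) already on the product side): -395.7 kJ/mol
equation 3 reversed (reverse to put SO2(g) on the reactant side): +296.8 kJ/mol
ΔH° = (-1)·(-20.6) + (1)·(-395.7) + (-1)·(-296.8) = -78.3 kJ/mol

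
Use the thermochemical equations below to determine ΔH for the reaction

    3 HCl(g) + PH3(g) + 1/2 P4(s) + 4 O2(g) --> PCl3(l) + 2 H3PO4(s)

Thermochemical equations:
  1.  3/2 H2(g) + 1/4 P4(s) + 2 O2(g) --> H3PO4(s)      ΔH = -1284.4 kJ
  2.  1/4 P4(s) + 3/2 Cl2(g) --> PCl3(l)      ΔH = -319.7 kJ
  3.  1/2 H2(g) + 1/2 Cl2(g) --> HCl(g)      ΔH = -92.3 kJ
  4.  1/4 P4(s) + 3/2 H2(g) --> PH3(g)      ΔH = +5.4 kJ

eq. 1 × 2 (scale by 2 for the 2 H3PO4(s)): (2)·(-1284.4) = -2568.8 kJ
eq. 2 as written (PCl3(l) already on the product side): -319.7 kJ
eq. 3 reversed and × 3 (reverse to put HCl(g) on the reactant side; ×3 to match 3 HCl(g) in the target): (-3)·(-92.3) = +276.9 kJ
eq. 4 reversed (reverse to put PH3(g) on the reactant side): -5.4 kJ
ΔH = (-2568.8) + (-319.7) + (+276.9) + (-5.4) = -2617.0 kJ

ΔH = -2617.0 kJ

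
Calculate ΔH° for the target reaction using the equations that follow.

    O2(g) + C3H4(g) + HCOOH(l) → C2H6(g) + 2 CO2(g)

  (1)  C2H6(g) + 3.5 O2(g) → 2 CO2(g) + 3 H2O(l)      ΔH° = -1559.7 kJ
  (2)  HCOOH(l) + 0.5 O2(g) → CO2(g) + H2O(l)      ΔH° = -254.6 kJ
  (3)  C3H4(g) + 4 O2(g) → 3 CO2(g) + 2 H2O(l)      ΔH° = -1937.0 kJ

(1) reversed: +1559.7 kJ
(2) as written: -254.6 kJ
(3) as written: -1937.0 kJ
ΔH° = (+1559.7) + (-254.6) + (-1937.0) = -631.9 kJ

ΔH° = -631.9 kJ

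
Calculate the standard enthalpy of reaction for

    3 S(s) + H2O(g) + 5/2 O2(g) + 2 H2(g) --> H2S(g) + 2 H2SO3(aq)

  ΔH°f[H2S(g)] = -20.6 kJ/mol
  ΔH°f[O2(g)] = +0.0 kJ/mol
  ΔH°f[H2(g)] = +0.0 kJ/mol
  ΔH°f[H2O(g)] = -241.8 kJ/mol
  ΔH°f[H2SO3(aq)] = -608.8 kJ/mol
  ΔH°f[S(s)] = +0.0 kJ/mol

ΔH_rxn = -996.4 kJ/mol

ΔH°rxn = Σ nΔHf°(products) − Σ nΔHf°(reactants).
Products: 1·(-20.6) + 2·(-608.8) = -1238.2
Reactants: 3·(+0.0) + 1·(-241.8) + 5/2·(+0.0) + 2·(+0.0) = -241.8
ΔH_rxn = (-1238.2) − (-241.8) = -996.4 kJ/mol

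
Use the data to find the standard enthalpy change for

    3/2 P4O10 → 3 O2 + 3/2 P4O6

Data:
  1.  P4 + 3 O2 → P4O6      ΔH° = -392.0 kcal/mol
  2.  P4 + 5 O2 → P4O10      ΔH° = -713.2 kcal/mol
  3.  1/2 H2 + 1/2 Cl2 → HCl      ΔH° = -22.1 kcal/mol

ΔH° = 481.8 kcal/mol

eq. 1 × 3/2 (scale by 3/2 for the 3/2 P4O6): (3/2)·(-392.0) = -588.0 kcal/mol
eq. 2 reversed and × 3/2 (P4O10 must end up as a reactant; scale by 3/2 for the 3/2 P4O10): (-3/2)·(-713.2) = +1069.8 kcal/mol
eq. 3: not needed (H2 appears nowhere else).
Since enthalpy is a state function, ΔH° = (-588.0) + (+1069.8) = 481.8 kcal/mol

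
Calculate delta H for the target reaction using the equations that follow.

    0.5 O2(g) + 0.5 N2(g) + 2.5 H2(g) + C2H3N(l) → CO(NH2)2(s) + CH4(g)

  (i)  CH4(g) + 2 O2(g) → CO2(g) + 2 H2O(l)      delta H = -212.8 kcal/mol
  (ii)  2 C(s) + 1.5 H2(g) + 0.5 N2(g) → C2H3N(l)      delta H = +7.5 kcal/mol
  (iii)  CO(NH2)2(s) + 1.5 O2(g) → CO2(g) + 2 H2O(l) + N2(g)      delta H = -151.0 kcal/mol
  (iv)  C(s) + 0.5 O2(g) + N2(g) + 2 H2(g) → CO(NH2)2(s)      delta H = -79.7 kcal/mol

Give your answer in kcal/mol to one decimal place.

(i) reversed: +212.8 kcal/mol
(ii) reversed: -7.5 kcal/mol
(iii) as written: -151.0 kcal/mol
(iv) × 2: (2)·(-79.7) = -159.4 kcal/mol
Since enthalpy is a state function, delta H = (+212.8) + (-7.5) + (-151.0) + (-159.4) = -105.1 kcal/mol

delta H = -105.1 kcal/mol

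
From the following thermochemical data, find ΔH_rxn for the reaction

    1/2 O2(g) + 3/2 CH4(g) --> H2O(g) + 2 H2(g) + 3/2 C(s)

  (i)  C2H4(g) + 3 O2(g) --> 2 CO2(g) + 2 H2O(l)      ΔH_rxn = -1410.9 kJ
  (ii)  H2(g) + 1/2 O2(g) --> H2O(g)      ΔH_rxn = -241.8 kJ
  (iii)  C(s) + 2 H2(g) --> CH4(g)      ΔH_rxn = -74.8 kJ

ΔH_rxn = -129.6 kJ

(i): not needed (CO2(g) appears nowhere else).
(ii) as written (H2O(g) already on the product side): -241.8 kJ
(iii) reversed and × 3/2 (CH4(g) must end up as a reactant; ×3/2 to match 3/2 CH4(g) in the target): (-3/2)·(-74.8) = +112.2 kJ
By Hess's law, ΔH_rxn = (1)·(-241.8) + (-3/2)·(-74.8) = -129.6 kJ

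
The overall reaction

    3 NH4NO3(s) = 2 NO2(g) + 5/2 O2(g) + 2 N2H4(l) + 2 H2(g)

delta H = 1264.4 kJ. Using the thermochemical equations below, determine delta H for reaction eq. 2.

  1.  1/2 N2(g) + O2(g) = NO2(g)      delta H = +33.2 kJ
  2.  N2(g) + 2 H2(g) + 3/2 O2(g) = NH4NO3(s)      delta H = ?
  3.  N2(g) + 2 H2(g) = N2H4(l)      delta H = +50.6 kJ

eq. 1 × 2 (×2 to match 2 NO2(g) in the target): (2)·(+33.2) = +66.4 kJ
eq. 2 reversed and × 3 (reverse to put NH4NO3(s) on the reactant side; ×3 to match 3 NH4NO3(s) in the target): contributes −3·x
eq. 3 × 2 (scale by 2 for the 2 N2H4(l)): (2)·(+50.6) = +101.2 kJ
+1264.4 = (+66.4) + (+101.2) − 3·x
x = (+1264.4 − (+167.6)) / (-3) = -365.6 kJ

delta H = -365.6 kJ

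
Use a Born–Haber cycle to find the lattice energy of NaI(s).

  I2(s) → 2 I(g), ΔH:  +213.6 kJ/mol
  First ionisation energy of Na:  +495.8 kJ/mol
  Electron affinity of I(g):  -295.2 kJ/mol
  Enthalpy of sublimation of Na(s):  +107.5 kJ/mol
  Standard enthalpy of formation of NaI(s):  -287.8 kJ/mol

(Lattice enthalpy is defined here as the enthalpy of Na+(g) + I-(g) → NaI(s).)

U = -702.7 kJ/mol

ΔHf° = 1·ΔHsub + 1·(ΣIE) + 1/2·D(I2) + 1·EA + U
-287.8 = 1·(+107.5) + 1·(+495.8) + 1/2·(+213.6) + 1·(-295.2) + U
U = -287.8 − (+414.9) = -702.7 kJ/mol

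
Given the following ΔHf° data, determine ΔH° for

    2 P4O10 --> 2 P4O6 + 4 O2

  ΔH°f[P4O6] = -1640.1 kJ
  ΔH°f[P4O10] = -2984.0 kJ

ΔH° = 2687.8 kJ

ΔH°rxn = Σ nΔHf°(products) − Σ nΔHf°(reactants).
Products: 2·(-1640.1) + 4·(+0.0) = -3280.2
Reactants: 2·(-2984.0) = -5968.0
ΔH° = (-3280.2) − (-5968.0) = 2687.8 kJ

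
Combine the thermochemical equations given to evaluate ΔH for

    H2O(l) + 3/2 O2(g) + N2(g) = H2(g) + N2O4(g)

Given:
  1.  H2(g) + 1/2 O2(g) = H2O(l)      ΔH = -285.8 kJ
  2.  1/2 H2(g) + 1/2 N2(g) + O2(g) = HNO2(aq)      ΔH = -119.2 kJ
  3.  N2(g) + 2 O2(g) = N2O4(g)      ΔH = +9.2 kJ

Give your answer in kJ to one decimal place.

eq. 1 reversed (H2O(l) must end up as a reactant): +285.8 kJ
eq. 2: not needed (HNO2(aq) appears nowhere else).
eq. 3 as written (N2O4(g) already on the product side): +9.2 kJ
By Hess's law, ΔH = (+285.8) + (+9.2) = 295.0 kJ

ΔH = 295.0 kJ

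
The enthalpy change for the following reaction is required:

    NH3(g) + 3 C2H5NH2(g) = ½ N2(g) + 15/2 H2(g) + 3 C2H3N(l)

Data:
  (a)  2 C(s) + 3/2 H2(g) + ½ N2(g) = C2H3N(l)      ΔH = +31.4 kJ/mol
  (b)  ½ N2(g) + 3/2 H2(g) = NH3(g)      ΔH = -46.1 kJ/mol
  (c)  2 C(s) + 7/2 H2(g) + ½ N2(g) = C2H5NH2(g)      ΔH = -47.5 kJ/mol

(a) × 3 (scale by 3 for the 3 C2H3N(l)): (3)·(+31.4) = +94.2 kJ/mol
(b) reversed (reverse to put NH3(g) on the reactant side): +46.1 kJ/mol
(c) reversed and × 3 (reverse to put C2H5NH2(g) on the reactant side; ×3 to match 3 C2H5NH2(g) in the target): (-3)·(-47.5) = +142.5 kJ/mol
Combining the equations, ΔH = (+94.2) + (+46.1) + (+142.5) = 282.8 kJ/mol

ΔH = 282.8 kJ/mol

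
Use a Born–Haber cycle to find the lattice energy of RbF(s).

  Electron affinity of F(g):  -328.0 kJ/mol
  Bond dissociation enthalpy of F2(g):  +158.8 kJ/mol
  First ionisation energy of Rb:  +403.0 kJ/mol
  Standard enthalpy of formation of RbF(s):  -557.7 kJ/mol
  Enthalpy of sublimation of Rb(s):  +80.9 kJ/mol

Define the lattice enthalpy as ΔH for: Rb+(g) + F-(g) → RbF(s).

ΔHf° = 1·ΔHsub + 1·(ΣIE) + 1/2·D(F2) + 1·EA + U
-557.7 = 1·(+80.9) + 1·(+403.0) + 1/2·(+158.8) + 1·(-328.0) + U
U = -557.7 − (+235.3) = -793.0 kJ/mol

U = -793.0 kJ/mol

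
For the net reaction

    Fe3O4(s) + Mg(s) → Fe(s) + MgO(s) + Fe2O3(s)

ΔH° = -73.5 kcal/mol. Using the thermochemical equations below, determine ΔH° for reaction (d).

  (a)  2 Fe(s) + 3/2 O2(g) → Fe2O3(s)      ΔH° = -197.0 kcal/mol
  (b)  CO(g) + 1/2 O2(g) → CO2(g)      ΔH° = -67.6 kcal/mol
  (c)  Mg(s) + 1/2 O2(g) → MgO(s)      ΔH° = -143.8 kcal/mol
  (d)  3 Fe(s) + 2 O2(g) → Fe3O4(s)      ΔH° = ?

(a) as written (Fe2O3(s) already on the product side): -197.0 kcal/mol
(b): not needed (CO2(g) appears nowhere else).
(c) as written (MgO(s) already on the product side): -143.8 kcal/mol
(d) reversed (Fe3O4(s) must end up as a reactant): contributes −x
-73.5 = (-197.0) + (-143.8) − x
x = (-73.5 − (-340.8)) / (-1) = -267.3 kcal/mol

ΔH° = -267.3 kcal/mol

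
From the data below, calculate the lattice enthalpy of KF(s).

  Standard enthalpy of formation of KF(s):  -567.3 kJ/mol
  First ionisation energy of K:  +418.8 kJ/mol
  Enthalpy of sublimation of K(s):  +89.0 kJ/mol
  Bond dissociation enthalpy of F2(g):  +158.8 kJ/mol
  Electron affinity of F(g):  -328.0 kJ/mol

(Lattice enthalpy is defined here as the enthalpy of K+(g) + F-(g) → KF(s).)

ΔHf° = 1·ΔHsub + 1·(ΣIE) + 1/2·D(F2) + 1·EA + U
-567.3 = 1·(+89.0) + 1·(+418.8) + 1/2·(+158.8) + 1·(-328.0) + U
U = -567.3 − (+259.2) = -826.5 kJ/mol

U = -826.5 kJ/mol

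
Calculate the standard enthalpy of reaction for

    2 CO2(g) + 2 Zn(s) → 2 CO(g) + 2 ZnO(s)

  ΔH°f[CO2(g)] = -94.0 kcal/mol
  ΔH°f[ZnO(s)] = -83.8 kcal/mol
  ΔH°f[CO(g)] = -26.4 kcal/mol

Products: 2·(-26.4) + 2·(-83.8) = -220.4
Reactants: 2·(-94.0) + 2·(+0.0) = -188.0
ΔHrxn = (-220.4) − (-188.0) = -32.4 kcal/mol

ΔHrxn = -32.4 kcal/mol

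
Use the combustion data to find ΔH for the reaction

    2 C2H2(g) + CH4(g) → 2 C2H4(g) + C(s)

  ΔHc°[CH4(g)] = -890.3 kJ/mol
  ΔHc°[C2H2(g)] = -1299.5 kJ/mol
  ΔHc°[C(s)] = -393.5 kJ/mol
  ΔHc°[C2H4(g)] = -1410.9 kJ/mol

ΔH = -274.0 kJ/mol

With combustion enthalpies, reactants minus products:
= [2·(-1299.5) + 1·(-890.3)] − [2·(-1410.9) + 1·(-393.5)]
= -274.0 kJ/mol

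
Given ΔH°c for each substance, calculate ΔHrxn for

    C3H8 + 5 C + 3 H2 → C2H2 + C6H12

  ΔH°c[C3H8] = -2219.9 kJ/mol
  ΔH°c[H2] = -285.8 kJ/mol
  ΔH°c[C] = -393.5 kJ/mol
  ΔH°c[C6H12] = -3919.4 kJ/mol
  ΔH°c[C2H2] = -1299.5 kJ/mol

Using ΔH = Σ nΔHc°(reactants) − Σ nΔHc°(products):
= [1·(-2219.9) + 5·(-393.5) + 3·(-285.8)] − [1·(-1299.5) + 1·(-3919.4)]
= 174.1 kJ/mol

ΔHrxn = 174.1 kJ/mol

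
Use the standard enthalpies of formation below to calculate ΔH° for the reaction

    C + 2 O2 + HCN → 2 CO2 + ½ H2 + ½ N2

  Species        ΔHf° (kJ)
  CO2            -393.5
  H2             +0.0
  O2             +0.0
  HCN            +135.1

Products: 2·(-393.5) + 1/2·(+0.0) + 1/2·(+0.0) = -787.0
Reactants: 1·(+0.0) + 2·(+0.0) + 1·(+135.1) = +135.1
ΔH° = (-787.0) − (+135.1) = -922.1 kJ

ΔH° = -922.1 kJ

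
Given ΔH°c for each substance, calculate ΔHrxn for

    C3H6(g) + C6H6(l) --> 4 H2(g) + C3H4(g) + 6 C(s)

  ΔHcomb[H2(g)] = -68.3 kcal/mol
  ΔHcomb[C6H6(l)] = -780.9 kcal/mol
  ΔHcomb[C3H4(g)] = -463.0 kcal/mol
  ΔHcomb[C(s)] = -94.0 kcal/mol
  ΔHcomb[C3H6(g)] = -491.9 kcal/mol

ΔHrxn = 27.4 kcal/mol

Using ΔH = Σ nΔHc°(reactants) − Σ nΔHc°(products):
= [1·(-491.9) + 1·(-780.9)] − [4·(-68.3) + 1·(-463.0) + 6·(-94.0)]
= 27.4 kcal/mol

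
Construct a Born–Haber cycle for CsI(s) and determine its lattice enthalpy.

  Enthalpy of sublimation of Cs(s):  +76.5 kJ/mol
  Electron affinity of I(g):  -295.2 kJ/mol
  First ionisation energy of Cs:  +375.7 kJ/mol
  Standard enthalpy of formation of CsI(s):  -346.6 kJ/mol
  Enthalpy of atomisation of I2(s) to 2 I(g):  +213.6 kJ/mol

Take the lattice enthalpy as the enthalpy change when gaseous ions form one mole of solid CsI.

ΔHf° = 1·ΔHsub + 1·(ΣIE) + 1/2·D(I2) + 1·EA + U
-346.6 = 1·(+76.5) + 1·(+375.7) + 1/2·(+213.6) + 1·(-295.2) + U
U = -346.6 − (+263.8) = -610.4 kJ/mol

U = -610.4 kJ/mol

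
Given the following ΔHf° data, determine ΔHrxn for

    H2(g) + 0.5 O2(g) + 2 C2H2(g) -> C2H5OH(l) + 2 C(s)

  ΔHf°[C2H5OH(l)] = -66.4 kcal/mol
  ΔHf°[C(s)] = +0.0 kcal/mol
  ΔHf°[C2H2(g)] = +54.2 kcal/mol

ΔHrxn = -174.8 kcal/mol

Products: 1·(-66.4) + 2·(+0.0) = -66.4
Reactants: 1·(+0.0) + 1/2·(+0.0) + 2·(+54.2) = +108.4
ΔHrxn = (-66.4) − (+108.4) = -174.8 kcal/mol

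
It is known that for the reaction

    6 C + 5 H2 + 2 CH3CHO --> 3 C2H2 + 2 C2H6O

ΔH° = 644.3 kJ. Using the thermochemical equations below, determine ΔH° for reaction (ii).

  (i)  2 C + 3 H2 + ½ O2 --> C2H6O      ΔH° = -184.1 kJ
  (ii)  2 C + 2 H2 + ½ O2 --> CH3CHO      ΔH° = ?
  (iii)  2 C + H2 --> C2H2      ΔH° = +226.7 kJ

ΔH° = -166.2 kJ

(i) × 2 (scale by 2 for the 2 C2H6O): (2)·(-184.1) = -368.2 kJ
(ii) reversed and × 2 (CH3CHO must end up as a reactant; ×2 to match 2 CH3CHO in the target): contributes −2·x
(iii) × 3 (×3 to match 3 C2H2 in the target): (3)·(+226.7) = +680.1 kJ
+644.3 = (-368.2) + (+680.1) − 2·x
x = (+644.3 − (+311.9)) / (-2) = -166.2 kJ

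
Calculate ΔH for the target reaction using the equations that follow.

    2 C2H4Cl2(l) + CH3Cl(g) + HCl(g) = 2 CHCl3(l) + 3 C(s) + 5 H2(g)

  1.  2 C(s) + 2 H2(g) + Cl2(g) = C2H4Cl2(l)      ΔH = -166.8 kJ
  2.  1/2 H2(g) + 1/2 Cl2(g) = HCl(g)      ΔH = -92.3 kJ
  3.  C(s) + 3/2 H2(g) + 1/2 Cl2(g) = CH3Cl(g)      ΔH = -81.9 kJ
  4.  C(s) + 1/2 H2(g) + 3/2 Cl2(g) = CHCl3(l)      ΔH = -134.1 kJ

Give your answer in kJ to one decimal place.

ΔH = 239.6 kJ

eq. 1 reversed and × 2: (-2)·(-166.8) = +333.6 kJ
eq. 2 reversed: +92.3 kJ
eq. 3 reversed: +81.9 kJ
eq. 4 × 2: (2)·(-134.1) = -268.2 kJ
ΔH = (+333.6) + (+92.3) + (+81.9) + (-268.2) = 239.6 kJ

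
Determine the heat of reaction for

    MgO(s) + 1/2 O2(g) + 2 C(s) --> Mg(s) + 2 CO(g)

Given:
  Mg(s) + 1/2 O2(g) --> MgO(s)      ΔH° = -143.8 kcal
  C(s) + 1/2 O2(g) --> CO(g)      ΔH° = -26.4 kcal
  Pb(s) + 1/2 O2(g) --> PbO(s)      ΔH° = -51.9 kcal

ΔH° = 91.0 kcal

equation 1 reversed (MgO(s) must end up as a reactant): +143.8 kcal
equation 2 × 2 (×2 to match 2 CO(g) in the target): (2)·(-26.4) = -52.8 kcal
equation 3: not needed (PbO(s) appears nowhere else).
Combining the equations, ΔH° = (-1)·(-143.8) + (2)·(-26.4) = 91.0 kcal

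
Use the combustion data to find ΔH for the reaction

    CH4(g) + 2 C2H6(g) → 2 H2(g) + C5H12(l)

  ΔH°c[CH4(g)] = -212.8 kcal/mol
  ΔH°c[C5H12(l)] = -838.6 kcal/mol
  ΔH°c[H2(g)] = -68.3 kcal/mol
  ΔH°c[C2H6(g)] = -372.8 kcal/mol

ΔH = 16.8 kcal/mol

With combustion enthalpies, reactants minus products:
= [1·(-212.8) + 2·(-372.8)] − [2·(-68.3) + 1·(-838.6)]
= 16.8 kcal/mol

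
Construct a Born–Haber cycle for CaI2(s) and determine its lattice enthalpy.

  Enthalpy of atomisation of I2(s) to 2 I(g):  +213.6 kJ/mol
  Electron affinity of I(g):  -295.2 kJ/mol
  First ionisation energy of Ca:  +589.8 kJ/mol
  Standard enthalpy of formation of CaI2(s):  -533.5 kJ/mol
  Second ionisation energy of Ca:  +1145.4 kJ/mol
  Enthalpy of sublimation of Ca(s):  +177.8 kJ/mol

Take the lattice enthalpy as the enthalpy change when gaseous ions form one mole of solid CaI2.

U = -2069.7 kJ/mol

ΔHf° = 1·ΔHsub + 1·(ΣIE) + 1·D(I2) + 2·EA + U
-533.5 = 1·(+177.8) + 1·(+1735.2) + 1·(+213.6) + 2·(-295.2) + U
U = -533.5 − (+1536.2) = -2069.7 kJ/mol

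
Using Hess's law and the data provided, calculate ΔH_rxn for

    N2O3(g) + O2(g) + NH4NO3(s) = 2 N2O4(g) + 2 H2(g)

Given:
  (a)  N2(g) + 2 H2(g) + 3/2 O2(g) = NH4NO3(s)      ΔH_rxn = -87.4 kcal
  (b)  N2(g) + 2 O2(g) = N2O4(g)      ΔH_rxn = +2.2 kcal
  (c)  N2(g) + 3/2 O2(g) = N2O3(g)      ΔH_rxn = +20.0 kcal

(a) reversed: +87.4 kcal
(b) × 2: (2)·(+2.2) = +4.4 kcal
(c) reversed: -20.0 kcal
Since enthalpy is a state function, ΔH_rxn = (+87.4) + (+4.4) + (-20.0) = 71.8 kcal

ΔH_rxn = 71.8 kcal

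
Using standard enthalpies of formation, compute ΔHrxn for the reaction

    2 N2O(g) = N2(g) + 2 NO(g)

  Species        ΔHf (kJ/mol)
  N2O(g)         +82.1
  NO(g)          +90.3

Products: 1·(+0.0) + 2·(+90.3) = +180.6
Reactants: 2·(+82.1) = +164.2
ΔHrxn = (+180.6) − (+164.2) = 16.4 kJ/mol

ΔHrxn = 16.4 kJ/mol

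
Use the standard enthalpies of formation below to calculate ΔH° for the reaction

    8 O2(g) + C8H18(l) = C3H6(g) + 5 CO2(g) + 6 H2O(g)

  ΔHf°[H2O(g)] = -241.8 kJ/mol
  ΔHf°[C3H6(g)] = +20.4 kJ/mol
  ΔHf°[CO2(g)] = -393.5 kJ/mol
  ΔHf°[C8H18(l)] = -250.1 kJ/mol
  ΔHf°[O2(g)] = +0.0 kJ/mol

ΔH° = -3147.8 kJ/mol

ΔH°rxn = Σ nΔHf°(products) − Σ nΔHf°(reactants).
Products: 1·(+20.4) + 5·(-393.5) + 6·(-241.8) = -3397.9
Reactants: 8·(+0.0) + 1·(-250.1) = -250.1
ΔH° = (-3397.9) − (-250.1) = -3147.8 kJ/mol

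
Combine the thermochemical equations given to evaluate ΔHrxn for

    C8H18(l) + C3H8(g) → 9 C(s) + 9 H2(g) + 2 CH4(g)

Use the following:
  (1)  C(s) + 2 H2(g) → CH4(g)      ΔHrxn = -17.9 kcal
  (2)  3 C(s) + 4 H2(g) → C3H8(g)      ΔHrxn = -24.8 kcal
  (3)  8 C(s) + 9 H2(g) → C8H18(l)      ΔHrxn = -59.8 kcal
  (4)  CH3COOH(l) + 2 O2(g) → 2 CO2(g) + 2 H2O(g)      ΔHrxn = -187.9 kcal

(1) × 2 (scale by 2 for the 2 CH4(g)): (2)·(-17.9) = -35.8 kcal
(2) reversed (C3H8(g) must end up as a reactant): +24.8 kcal
(3) reversed (C8H18(l) must end up as a reactant): +59.8 kcal
(4): not needed (H2O(g) appears nowhere else).
By Hess's law, ΔHrxn = (-35.8) + (+24.8) + (+59.8) = 48.8 kcal

ΔHrxn = 48.8 kcal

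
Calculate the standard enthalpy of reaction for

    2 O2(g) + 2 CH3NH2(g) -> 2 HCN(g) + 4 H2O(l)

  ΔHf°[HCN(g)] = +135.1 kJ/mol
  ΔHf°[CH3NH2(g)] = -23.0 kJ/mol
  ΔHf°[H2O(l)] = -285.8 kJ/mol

ΔH°rxn = Σ nΔHf°(products) − Σ nΔHf°(reactants).
Products: 2·(+135.1) + 4·(-285.8) = -873.0
Reactants: 2·(+0.0) + 2·(-23.0) = -46.0
ΔH_rxn = (-873.0) − (-46.0) = -827.0 kJ/mol

ΔH_rxn = -827.0 kJ/mol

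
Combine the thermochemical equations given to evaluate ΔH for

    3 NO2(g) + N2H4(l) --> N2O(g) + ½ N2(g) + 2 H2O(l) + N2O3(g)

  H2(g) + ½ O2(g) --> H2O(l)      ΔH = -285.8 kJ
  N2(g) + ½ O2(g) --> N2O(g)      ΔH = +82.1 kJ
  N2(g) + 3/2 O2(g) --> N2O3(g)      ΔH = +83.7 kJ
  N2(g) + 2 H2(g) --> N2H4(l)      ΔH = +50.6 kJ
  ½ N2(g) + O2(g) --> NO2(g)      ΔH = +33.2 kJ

equation 1 × 2 (×2 to match 2 H2O(l) in the target): (2)·(-285.8) = -571.6 kJ
equation 2 as written (N2O(g) already on the product side): +82.1 kJ
equation 3 as written (N2O3(g) already on the product side): +83.7 kJ
equation 4 reversed (reverse to put N2H4(l) on the reactant side): -50.6 kJ
equation 5 reversed and × 3 (NO2(g) must end up as a reactant; ×3 to match 3 NO2(g) in the target): (-3)·(+33.2) = -99.6 kJ
ΔH = (2)·(-285.8) + (1)·(+82.1) + (1)·(+83.7) + (-1)·(+50.6) + (-3)·(+33.2) = -556.0 kJ

ΔH = -556.0 kJ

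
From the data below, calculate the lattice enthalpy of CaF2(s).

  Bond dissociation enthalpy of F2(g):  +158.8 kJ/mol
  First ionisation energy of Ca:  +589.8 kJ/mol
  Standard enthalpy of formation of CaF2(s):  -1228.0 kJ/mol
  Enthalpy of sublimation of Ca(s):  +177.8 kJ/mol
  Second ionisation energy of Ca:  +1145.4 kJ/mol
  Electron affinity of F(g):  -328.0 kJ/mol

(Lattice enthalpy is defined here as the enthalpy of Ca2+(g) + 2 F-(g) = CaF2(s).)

ΔHf° = 1·ΔHsub + 1·(ΣIE) + 1·D(F2) + 2·EA + U
-1228.0 = 1·(+177.8) + 1·(+1735.2) + 1·(+158.8) + 2·(-328.0) + U
U = -1228.0 − (+1415.8) = -2643.8 kJ/mol

U = -2643.8 kJ/mol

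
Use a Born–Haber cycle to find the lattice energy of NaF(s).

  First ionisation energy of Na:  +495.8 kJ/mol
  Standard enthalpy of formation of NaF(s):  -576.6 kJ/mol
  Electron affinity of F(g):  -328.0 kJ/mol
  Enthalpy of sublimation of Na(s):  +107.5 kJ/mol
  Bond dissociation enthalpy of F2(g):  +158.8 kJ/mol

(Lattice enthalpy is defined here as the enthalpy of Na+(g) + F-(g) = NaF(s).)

ΔHf° = 1·ΔHsub + 1·(ΣIE) + 1/2·D(F2) + 1·EA + U
-576.6 = 1·(+107.5) + 1·(+495.8) + 1/2·(+158.8) + 1·(-328.0) + U
U = -576.6 − (+354.7) = -931.3 kJ/mol

U = -931.3 kJ/mol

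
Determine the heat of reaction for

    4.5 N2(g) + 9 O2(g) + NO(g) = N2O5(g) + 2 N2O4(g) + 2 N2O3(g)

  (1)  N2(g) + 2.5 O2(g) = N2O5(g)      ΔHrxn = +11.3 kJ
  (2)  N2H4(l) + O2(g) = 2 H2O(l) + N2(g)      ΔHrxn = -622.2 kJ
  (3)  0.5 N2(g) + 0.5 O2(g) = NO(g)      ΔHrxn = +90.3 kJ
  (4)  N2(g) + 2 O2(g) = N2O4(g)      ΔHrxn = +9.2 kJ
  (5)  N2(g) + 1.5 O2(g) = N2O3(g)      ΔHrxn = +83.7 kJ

ΔHrxn = 106.8 kJ

(1) as written: +11.3 kJ
(2): not needed.
(3) reversed: -90.3 kJ
(4) × 2: (2)·(+9.2) = +18.4 kJ
(5) × 2: (2)·(+83.7) = +167.4 kJ
ΔHrxn = (1)·(+11.3) + (-1)·(+90.3) + (2)·(+9.2) + (2)·(+83.7) = 106.8 kJ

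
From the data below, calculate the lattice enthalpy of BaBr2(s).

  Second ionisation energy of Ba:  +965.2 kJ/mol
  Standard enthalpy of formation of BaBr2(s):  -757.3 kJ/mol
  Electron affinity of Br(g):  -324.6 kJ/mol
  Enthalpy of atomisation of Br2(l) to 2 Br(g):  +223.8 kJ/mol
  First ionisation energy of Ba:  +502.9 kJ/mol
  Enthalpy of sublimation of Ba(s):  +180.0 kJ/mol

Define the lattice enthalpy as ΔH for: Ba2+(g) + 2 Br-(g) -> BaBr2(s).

ΔHf° = 1·ΔHsub + 1·(ΣIE) + 1·D(Br2) + 2·EA + U
-757.3 = 1·(+180.0) + 1·(+1468.1) + 1·(+223.8) + 2·(-324.6) + U
U = -757.3 − (+1222.7) = -1980.0 kJ/mol

U = -1980.0 kJ/mol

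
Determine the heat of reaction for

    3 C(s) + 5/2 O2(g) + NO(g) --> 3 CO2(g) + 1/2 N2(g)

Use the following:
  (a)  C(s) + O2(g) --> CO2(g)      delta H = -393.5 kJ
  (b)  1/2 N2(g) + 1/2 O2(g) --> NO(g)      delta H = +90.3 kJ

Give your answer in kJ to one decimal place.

(a) × 3 (scale by 3 for the 3 CO2(g)): (3)·(-393.5) = -1180.5 kJ
(b) reversed (reverse to put NO(g) on the reactant side): -90.3 kJ
delta H = (3)·(-393.5) + (-1)·(+90.3) = -1270.8 kJ

delta H = -1270.8 kJ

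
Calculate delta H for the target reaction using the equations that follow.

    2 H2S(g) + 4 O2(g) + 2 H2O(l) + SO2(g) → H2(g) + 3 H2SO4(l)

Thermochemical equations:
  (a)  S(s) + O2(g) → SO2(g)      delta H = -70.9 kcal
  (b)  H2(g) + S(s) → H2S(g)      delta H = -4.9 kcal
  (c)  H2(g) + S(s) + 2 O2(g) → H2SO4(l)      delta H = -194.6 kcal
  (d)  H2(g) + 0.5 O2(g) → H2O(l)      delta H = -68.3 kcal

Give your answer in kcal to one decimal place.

(a) reversed: +70.9 kcal
(b) reversed and × 2: (-2)·(-4.9) = +9.8 kcal
(c) × 3: (3)·(-194.6) = -583.8 kcal
(d) reversed and × 2: (-2)·(-68.3) = +136.6 kcal
Summing the manipulated equations, delta H = (+70.9) + (+9.8) + (-583.8) + (+136.6) = -366.5 kcal

delta H = -366.5 kcal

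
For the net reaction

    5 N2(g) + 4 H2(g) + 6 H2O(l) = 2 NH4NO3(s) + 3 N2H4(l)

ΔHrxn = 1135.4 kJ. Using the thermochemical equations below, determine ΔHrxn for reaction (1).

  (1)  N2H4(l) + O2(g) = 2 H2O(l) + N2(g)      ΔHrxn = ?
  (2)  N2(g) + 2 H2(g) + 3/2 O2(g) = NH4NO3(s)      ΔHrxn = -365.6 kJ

ΔHrxn = -622.2 kJ

(1) reversed and × 3: contributes −3·x
(2) × 2: (2)·(-365.6) = -731.2 kJ
+1135.4 = (-731.2) − 3·x
x = (+1135.4 − (-731.2)) / (-3) = -622.2 kJ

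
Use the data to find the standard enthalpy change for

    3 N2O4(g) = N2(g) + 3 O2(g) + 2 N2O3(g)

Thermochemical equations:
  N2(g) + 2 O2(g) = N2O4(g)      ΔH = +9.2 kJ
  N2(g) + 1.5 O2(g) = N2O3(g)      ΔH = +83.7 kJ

ΔH = 139.8 kJ

equation 1 reversed and × 3 (N2O4(g) must end up as a reactant; scale by 3 for the 3 N2O4(g)): (-3)·(+9.2) = -27.6 kJ
equation 2 × 2 (scale by 2 for the 2 N2O3(g)): (2)·(+83.7) = +167.4 kJ
Combining the equations, ΔH = (-27.6) + (+167.4) = 139.8 kJ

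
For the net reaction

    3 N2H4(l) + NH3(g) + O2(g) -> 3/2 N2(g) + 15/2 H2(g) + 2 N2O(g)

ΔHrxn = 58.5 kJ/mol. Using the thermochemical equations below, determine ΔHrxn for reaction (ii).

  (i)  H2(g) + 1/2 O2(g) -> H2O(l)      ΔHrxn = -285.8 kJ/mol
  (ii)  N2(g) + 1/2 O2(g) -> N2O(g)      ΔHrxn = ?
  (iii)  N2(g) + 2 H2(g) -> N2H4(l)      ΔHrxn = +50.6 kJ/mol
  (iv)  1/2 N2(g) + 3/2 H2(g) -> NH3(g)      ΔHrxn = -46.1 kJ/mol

(i): not needed.
(ii) × 2: contributes 2·x
(iii) reversed and × 3: (-3)·(+50.6) = -151.8 kJ/mol
(iv) reversed: +46.1 kJ/mol
+58.5 = (-151.8) + (+46.1) + 2·x
x = (+58.5 − (-105.7)) / (2) = 82.1 kJ/mol

ΔHrxn = 82.1 kJ/mol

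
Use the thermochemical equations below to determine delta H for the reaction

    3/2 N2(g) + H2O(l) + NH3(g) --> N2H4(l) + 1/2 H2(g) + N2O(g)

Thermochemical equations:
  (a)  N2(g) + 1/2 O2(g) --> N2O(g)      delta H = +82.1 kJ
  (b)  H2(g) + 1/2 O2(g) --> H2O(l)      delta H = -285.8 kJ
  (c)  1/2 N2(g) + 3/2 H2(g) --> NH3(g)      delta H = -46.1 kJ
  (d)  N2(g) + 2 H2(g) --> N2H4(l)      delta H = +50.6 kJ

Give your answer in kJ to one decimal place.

(a) as written (N2O(g) already on the product side): +82.1 kJ
(b) reversed (reverse to put H2O(l) on the reactant side): +285.8 kJ
(c) reversed (reverse to put NH3(g) on the reactant side): +46.1 kJ
(d) as written (N2H4(l) already on the product side): +50.6 kJ
Summing the manipulated equations, delta H = (1)·(+82.1) + (-1)·(-285.8) + (-1)·(-46.1) + (1)·(+50.6) = 464.6 kJ

delta H = 464.6 kJ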